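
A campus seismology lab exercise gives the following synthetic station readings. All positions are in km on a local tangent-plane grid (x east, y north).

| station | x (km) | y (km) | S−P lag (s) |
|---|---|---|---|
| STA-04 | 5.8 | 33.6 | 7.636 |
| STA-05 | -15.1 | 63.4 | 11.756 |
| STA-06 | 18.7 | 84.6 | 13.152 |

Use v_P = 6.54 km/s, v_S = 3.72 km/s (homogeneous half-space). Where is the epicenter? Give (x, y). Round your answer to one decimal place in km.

27.8 km east, -28.5 km north

Distance from S−P lag: d = Δt · v_P v_S / (v_P − v_S) = Δt · (6.54·3.72)/(6.54−3.72) ≈ 8.6272·Δt.
So d_STA-04 = 65.88, d_STA-05 = 101.42, d_STA-06 = 113.47 km.
Circle about each station: (x − 5.8)² + (y − 33.6)² = 65.88²; (x + 15.1)² + (y − 63.4)² = 101.42²; (x − 18.7)² + (y − 84.6)² = 113.47².
Subtracting pairs of circle equations eliminates x²+y² and gives linear equations (the radical axes):
-41.8 x + 59.6 y = -2860.87
25.8 x + 102.0 y = -2191.02
Solving the 2×2 system: x ≈ 27.8, y ≈ -28.5 km.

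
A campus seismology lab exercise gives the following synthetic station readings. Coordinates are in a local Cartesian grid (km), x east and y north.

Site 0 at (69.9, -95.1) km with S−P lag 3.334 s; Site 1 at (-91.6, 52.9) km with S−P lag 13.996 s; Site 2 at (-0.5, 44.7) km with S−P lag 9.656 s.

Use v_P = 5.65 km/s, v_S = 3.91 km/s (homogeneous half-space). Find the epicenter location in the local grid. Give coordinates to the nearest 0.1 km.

x ≈ 33.8 km, y ≈ -73.0 km

Distance from S−P lag: d = Δt · v_P v_S / (v_P − v_S) = Δt · (5.65·3.91)/(5.65−3.91) ≈ 12.6963·Δt.
So d_Site 0 = 42.33, d_Site 1 = 177.70, d_Site 2 = 122.60 km.
Circle about each station: (x − 69.9)² + (y + 95.1)² = 42.33²; (x + 91.6)² + (y − 52.9)² = 177.70²; (x + 0.5)² + (y − 44.7)² = 122.60².
Subtracting the Site 0 equation from the Site 1 and Site 2 equations removes the quadratic terms:
-323.0 x + 296.0 y = -32526.51
-140.8 x + 279.6 y = -25170.61
Solving the 2×2 system: x ≈ 33.8, y ≈ -73.0 km.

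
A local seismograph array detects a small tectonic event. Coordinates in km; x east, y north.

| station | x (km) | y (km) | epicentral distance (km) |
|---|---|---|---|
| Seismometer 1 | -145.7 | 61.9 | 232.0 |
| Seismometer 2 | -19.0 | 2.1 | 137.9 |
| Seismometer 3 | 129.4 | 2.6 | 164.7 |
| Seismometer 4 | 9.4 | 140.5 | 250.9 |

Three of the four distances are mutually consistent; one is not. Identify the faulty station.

Solve using three stations at a time. Using Seismometer 1, Seismometer 3, Seismometer 4 (subtract circle equations pairwise → linear system) gives (x, y) ≈ (9.6, -110.4).
Distances from that point to each station vs reported:
  Seismometer 1: calculated 231.9 vs reported 232.0 → residual 0.1 km
  Seismometer 2: calculated 116.0 vs reported 137.9 → residual 21.9 km
  Seismometer 3: calculated 164.6 vs reported 164.7 → residual 0.1 km
  Seismometer 4: calculated 250.9 vs reported 250.9 → residual 0.0 km
Seismometer 1, Seismometer 3, Seismometer 4 are mutually consistent (residuals ≈ 0); Seismometer 2 is off by 21.9 km.

Seismometer 2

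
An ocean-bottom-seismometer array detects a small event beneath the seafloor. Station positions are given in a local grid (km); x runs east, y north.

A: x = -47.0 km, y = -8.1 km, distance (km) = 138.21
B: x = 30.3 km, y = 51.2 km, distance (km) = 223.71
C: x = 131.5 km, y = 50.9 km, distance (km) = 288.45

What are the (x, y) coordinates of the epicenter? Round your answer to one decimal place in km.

Circle about each station: (x + 47.0)² + (y + 8.1)² = 138.21²; (x − 30.3)² + (y − 51.2)² = 223.71²; (x − 131.5)² + (y − 50.9)² = 288.45².
Subtracting the A equation from the B and C equations removes the quadratic terms:
154.6 x + 118.6 y = -29679.24
357.0 x + 118.0 y = -46492.95
Solving the 2×2 system: x ≈ -83.5, y ≈ -141.4 km.
Check against A (with the unrounded x, y): √((x + 47.0)²+(y + 8.1)²) = 138.22 ≈ 138.21 km. ✓

-83.5 km east, -141.4 km north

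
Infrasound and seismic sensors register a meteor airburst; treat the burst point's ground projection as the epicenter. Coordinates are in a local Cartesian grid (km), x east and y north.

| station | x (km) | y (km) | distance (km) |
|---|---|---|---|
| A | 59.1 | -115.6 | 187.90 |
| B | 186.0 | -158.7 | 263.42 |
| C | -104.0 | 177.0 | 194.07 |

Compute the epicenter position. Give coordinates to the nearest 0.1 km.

x ≈ 59.4 km, y ≈ 72.3 km

Circle about each station: (x − 59.1)² + (y + 115.6)² = 187.90²; (x − 186.0)² + (y + 158.7)² = 263.42²; (x + 104.0)² + (y − 177.0)² = 194.07².
Subtracting pairs of circle equations eliminates x²+y² and gives linear equations (the radical axes):
253.8 x − 86.2 y = 8841.83
-326.2 x + 585.2 y = 22932.08
Solving the 2×2 system: x ≈ 59.4, y ≈ 72.3 km.
Check against A (with the unrounded x, y): √((x − 59.1)²+(y + 115.6)²) = 187.89 ≈ 187.90 km. ✓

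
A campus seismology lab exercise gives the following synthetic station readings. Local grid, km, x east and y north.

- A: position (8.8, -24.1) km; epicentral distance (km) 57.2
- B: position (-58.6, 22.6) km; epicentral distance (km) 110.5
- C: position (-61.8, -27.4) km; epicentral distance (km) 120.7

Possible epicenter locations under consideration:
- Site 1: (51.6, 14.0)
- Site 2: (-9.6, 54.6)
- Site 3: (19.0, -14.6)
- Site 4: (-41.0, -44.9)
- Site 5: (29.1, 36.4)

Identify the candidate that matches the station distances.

Site 1

For each candidate, compare |candidate − station| to the reported distance:
Site 1: residuals A 0.1, B 0.0, C 0.0 → max 0.1 km
Site 2: residuals A 23.6, B 52.0, C 23.5 → max 52.0 km
Site 3: residuals A 43.3, B 24.4, C 38.9 → max 43.3 km
Site 4: residuals A 3.2, B 40.7, C 93.5 → max 93.5 km
Site 5: residuals A 6.6, B 21.7, C 9.6 → max 21.7 km
Only Site 1 has all residuals ≈ 0.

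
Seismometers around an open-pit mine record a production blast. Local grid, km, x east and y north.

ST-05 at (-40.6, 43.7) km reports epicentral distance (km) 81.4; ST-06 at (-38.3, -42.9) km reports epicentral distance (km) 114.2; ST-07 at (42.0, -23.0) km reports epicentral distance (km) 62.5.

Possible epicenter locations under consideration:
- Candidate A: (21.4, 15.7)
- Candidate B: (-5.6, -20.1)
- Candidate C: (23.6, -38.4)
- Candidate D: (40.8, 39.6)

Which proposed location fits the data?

Candidate D

For each candidate, compare |candidate − station| to the reported distance:
Candidate A: residuals ST-05 13.4, ST-06 30.5, ST-07 18.7 → max 30.5 km
Candidate B: residuals ST-05 8.6, ST-06 74.3, ST-07 14.8 → max 74.3 km
Candidate C: residuals ST-05 22.8, ST-06 52.1, ST-07 38.5 → max 52.1 km
Candidate D: residuals ST-05 0.1, ST-06 0.1, ST-07 0.1 → max 0.1 km
Only Candidate D has all residuals ≈ 0.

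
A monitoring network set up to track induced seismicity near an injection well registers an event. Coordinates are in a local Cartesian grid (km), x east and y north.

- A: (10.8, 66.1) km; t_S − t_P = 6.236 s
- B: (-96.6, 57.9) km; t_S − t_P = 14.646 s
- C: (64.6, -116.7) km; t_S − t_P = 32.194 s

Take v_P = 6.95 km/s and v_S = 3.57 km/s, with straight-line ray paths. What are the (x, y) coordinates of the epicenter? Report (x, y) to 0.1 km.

-2.5 km east, 109.9 km north

Distance from S−P lag: d = Δt · v_P v_S / (v_P − v_S) = Δt · (6.95·3.57)/(6.95−3.57) ≈ 7.3407·Δt.
So d_A = 45.78, d_B = 107.51, d_C = 236.33 km.
Circle about each station: (x − 10.8)² + (y − 66.1)² = 45.78²; (x + 96.6)² + (y − 57.9)² = 107.51²; (x − 64.6)² + (y + 116.7)² = 236.33².
Subtracting the A equation from the B and C equations removes the quadratic terms:
-214.8 x − 16.4 y = -1264.47
107.6 x − 365.6 y = -40449.86
Solving the 2×2 system: x ≈ -2.5, y ≈ 109.9 km.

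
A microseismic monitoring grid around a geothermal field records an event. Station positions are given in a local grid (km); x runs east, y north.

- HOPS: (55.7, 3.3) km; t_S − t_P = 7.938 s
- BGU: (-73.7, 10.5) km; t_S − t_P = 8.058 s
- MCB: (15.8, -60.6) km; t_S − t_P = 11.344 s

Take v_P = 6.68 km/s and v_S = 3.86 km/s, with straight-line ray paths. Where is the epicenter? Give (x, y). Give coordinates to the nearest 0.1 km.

Distance from S−P lag: d = Δt · v_P v_S / (v_P − v_S) = Δt · (6.68·3.86)/(6.68−3.86) ≈ 9.1435·Δt.
So d_HOPS = 72.58, d_BGU = 73.68, d_MCB = 103.72 km.
Circle about each station: (x − 55.7)² + (y − 3.3)² = 72.58²; (x + 73.7)² + (y − 10.5)² = 73.68²; (x − 15.8)² + (y + 60.6)² = 103.72².
Subtracting the HOPS equation from the BGU and MCB equations removes the quadratic terms:
-258.8 x + 14.4 y = 2267.67
-79.8 x − 127.8 y = -4681.36
Solving the 2×2 system: x ≈ -6.5, y ≈ 40.7 km.
Check against HOPS (with the unrounded x, y): √((x − 55.7)²+(y − 3.3)²) = 72.57 ≈ 72.58 km. ✓

x ≈ -6.5 km, y ≈ 40.7 km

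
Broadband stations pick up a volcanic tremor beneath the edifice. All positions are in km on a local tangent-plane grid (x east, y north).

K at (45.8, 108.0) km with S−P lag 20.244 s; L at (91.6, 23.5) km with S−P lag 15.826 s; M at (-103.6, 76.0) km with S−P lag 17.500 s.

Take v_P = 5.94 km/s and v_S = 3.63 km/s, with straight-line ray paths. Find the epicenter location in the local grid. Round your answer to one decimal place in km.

Distance from S−P lag: d = Δt · v_P v_S / (v_P − v_S) = Δt · (5.94·3.63)/(5.94−3.63) ≈ 9.3343·Δt.
So d_K = 188.96, d_L = 147.72, d_M = 163.35 km.
Circle about each station: (x − 45.8)² + (y − 108.0)² = 188.96²; (x − 91.6)² + (y − 23.5)² = 147.72²; (x + 103.6)² + (y − 76.0)² = 163.35².
Subtracting pairs of circle equations eliminates x²+y² and gives linear equations (the radical axes):
91.6 x − 169.0 y = 9065.85
-298.8 x − 64.0 y = 11769.98
Solving the 2×2 system: x ≈ -25.0, y ≈ -67.2 km.

x ≈ -25.0 km, y ≈ -67.2 km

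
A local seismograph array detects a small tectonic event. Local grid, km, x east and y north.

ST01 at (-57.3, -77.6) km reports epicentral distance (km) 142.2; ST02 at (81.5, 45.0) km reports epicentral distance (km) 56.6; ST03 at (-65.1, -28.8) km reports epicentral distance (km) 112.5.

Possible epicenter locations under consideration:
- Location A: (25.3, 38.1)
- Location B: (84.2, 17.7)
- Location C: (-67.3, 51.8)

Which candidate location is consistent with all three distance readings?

Location A

For each candidate, compare |candidate − station| to the reported distance:
Location A: residuals ST01 0.0, ST02 0.0, ST03 0.0 → max 0.0 km
Location B: residuals ST01 28.4, ST02 29.2, ST03 43.9 → max 43.9 km
Location C: residuals ST01 12.4, ST02 92.4, ST03 31.9 → max 92.4 km
Only Location A has all residuals ≈ 0.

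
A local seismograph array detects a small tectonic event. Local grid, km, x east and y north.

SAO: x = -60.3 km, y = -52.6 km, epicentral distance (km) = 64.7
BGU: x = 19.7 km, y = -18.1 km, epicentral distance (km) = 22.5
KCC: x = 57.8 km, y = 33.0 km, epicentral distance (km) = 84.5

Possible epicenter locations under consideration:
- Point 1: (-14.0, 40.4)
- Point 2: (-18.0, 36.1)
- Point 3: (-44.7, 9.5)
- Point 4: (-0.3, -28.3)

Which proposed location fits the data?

Point 4

For each candidate, compare |candidate − station| to the reported distance:
Point 1: residuals SAO 39.2, BGU 45.0, KCC 12.3 → max 45.0 km
Point 2: residuals SAO 33.6, BGU 43.5, KCC 8.6 → max 43.5 km
Point 3: residuals SAO 0.7, BGU 47.6, KCC 20.7 → max 47.6 km
Point 4: residuals SAO 0.0, BGU 0.0, KCC 0.0 → max 0.0 km
Only Point 4 has all residuals ≈ 0.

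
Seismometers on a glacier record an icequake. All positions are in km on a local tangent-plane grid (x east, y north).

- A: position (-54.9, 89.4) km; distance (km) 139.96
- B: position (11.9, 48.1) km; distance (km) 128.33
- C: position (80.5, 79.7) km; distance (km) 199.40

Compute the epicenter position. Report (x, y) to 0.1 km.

Circle about each station: (x + 54.9)² + (y − 89.4)² = 139.96²; (x − 11.9)² + (y − 48.1)² = 128.33²; (x − 80.5)² + (y − 79.7)² = 199.40².
Subtracting the A equation from the B and C equations removes the quadratic terms:
133.6 x − 82.6 y = -5430.94
270.8 x − 19.4 y = -18345.59
Solving the 2×2 system: x ≈ -71.3, y ≈ -49.6 km.

(-71.3, -49.6)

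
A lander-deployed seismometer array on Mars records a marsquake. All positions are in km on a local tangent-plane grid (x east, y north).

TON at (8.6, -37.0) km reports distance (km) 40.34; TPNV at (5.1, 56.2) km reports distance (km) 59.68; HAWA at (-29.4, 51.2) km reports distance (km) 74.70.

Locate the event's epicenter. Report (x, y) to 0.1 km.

Circle about each station: (x − 8.6)² + (y + 37.0)² = 40.34²; (x − 5.1)² + (y − 56.2)² = 59.68²; (x + 29.4)² + (y − 51.2)² = 74.70².
Subtracting the TON equation from the TPNV and HAWA equations removes the quadratic terms:
-7.0 x + 186.4 y = -192.90
-76.0 x + 176.4 y = -1909.93
Solving the 2×2 system: x ≈ 24.9, y ≈ -0.1 km.

24.9 km east, -0.1 km north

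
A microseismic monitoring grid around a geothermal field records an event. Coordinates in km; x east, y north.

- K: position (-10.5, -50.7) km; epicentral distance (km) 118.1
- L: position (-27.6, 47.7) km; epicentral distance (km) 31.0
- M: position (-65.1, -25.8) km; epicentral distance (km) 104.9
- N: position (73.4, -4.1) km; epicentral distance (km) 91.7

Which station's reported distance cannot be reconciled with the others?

K

Solve using three stations at a time. Using L, M, N (subtract circle equations pairwise → linear system) gives (x, y) ≈ (2.7, 54.3).
Distances from that point to each station vs reported:
  K: calculated 105.8 vs reported 118.1 → residual 12.3 km
  L: calculated 31.0 vs reported 31.0 → residual 0.0 km
  M: calculated 104.9 vs reported 104.9 → residual 0.0 km
  N: calculated 91.7 vs reported 91.7 → residual 0.0 km
L, M, N are mutually consistent (residuals ≈ 0); K is off by 12.3 km.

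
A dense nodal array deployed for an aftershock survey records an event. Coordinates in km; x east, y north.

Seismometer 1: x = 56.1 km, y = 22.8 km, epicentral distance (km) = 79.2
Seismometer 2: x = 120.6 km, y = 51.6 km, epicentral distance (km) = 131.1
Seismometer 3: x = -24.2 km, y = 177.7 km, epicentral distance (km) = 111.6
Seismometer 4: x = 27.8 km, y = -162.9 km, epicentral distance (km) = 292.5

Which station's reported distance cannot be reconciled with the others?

Solve using three stations at a time. Using Seismometer 1, Seismometer 2, Seismometer 3 (subtract circle equations pairwise → linear system) gives (x, y) ≈ (-9.6, 67.1).
Distances from that point to each station vs reported:
  Seismometer 1: calculated 79.2 vs reported 79.2 → residual 0.0 km
  Seismometer 2: calculated 131.1 vs reported 131.1 → residual 0.0 km
  Seismometer 3: calculated 111.6 vs reported 111.6 → residual 0.0 km
  Seismometer 4: calculated 233.0 vs reported 292.5 → residual 59.5 km
Seismometer 1, Seismometer 2, Seismometer 3 are mutually consistent (residuals ≈ 0); Seismometer 4 is off by 59.5 km.

Seismometer 4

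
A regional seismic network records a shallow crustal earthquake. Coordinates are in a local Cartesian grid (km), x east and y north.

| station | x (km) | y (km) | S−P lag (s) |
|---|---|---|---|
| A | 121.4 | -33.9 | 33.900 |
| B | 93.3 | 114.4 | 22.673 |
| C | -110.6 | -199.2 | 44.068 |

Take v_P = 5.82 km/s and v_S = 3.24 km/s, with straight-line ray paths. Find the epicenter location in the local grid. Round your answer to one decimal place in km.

Distance from S−P lag: d = Δt · v_P v_S / (v_P − v_S) = Δt · (5.82·3.24)/(5.82−3.24) ≈ 7.3088·Δt.
So d_A = 247.77, d_B = 165.71, d_C = 322.09 km.
Circle about each station: (x − 121.4)² + (y + 33.9)² = 247.77²; (x − 93.3)² + (y − 114.4)² = 165.71²; (x + 110.6)² + (y + 199.2)² = 322.09².
Subtracting pairs of circle equations eliminates x²+y² and gives linear equations (the radical axes):
-56.2 x + 296.6 y = 39835.25
-464.0 x − 330.6 y = -6326.17
Solving the 2×2 system: x ≈ -72.3, y ≈ 120.6 km.

-72.3 km east, 120.6 km north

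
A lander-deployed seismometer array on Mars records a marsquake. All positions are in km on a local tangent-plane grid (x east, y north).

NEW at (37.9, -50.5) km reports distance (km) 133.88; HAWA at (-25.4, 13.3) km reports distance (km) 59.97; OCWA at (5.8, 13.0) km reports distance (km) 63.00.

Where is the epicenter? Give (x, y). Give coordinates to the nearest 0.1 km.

(-15.2, 72.4)

Circle about each station: (x − 37.9)² + (y + 50.5)² = 133.88²; (x + 25.4)² + (y − 13.3)² = 59.97²; (x − 5.8)² + (y − 13.0)² = 63.00².
Subtracting the NEW equation from the HAWA and OCWA equations removes the quadratic terms:
-126.6 x + 127.6 y = 11162.84
-64.2 x + 127.0 y = 10170.83
Solving the 2×2 system: x ≈ -15.2, y ≈ 72.4 km.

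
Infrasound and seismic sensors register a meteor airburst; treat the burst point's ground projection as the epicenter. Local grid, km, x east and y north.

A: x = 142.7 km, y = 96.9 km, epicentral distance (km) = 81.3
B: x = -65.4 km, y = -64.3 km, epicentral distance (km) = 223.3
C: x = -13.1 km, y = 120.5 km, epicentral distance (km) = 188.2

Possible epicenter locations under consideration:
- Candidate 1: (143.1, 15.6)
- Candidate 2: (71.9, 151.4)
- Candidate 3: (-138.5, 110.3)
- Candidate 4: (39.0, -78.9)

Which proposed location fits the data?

Candidate 1

For each candidate, compare |candidate − station| to the reported distance:
Candidate 1: residuals A 0.0, B 0.0, C 0.0 → max 0.0 km
Candidate 2: residuals A 8.0, B 32.4, C 97.8 → max 97.8 km
Candidate 3: residuals A 200.2, B 34.0, C 62.4 → max 200.2 km
Candidate 4: residuals A 122.8, B 117.9, C 17.9 → max 122.8 km
Only Candidate 1 has all residuals ≈ 0.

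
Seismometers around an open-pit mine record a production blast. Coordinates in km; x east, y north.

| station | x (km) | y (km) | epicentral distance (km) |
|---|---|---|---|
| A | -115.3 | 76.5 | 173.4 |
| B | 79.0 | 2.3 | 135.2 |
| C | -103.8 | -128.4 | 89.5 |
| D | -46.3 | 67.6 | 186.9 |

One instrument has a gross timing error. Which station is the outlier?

D

Solve using three stations at a time. Using A, B, C (subtract circle equations pairwise → linear system) gives (x, y) ≈ (-31.7, -75.4).
Distances from that point to each station vs reported:
  A: calculated 173.4 vs reported 173.4 → residual 0.0 km
  B: calculated 135.2 vs reported 135.2 → residual 0.0 km
  C: calculated 89.5 vs reported 89.5 → residual 0.0 km
  D: calculated 143.8 vs reported 186.9 → residual 43.1 km
A, B, C are mutually consistent (residuals ≈ 0); D is off by 43.1 km.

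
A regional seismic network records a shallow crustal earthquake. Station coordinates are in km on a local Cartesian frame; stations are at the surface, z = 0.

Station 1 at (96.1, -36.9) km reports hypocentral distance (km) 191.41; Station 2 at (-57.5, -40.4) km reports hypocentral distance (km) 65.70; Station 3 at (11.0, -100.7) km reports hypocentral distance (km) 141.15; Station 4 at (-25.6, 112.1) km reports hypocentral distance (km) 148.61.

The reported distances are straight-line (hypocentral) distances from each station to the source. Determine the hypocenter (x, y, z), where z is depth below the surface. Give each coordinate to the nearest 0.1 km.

(-86.5, -13.0, 52.2)

Each station gives a sphere (x−x_i)² + (y−y_i)² + z² = d_i² (stations at z=0).
Subtracting the Station 1 sphere from Station 2 and Station 3: z² cancels, leaving linear equations in x and y:
-307.2 x − 7.0 y = 26662.89
-170.2 x − 127.6 y = 16379.14
Solving: x ≈ -86.497, y ≈ -12.988 km (keep extra digits for the depth step; rounded: -86.5, -13.0).
Then from the Station 1 sphere: z² = 191.41² − (x − 96.1)² − (y + 36.9)² with x = -86.497, y = -12.988, so z ≈ 52.195 ≈ 52.2 km.
Check against Station 4 (with the unrounded solution): distance 148.59 ≈ 148.61 km. ✓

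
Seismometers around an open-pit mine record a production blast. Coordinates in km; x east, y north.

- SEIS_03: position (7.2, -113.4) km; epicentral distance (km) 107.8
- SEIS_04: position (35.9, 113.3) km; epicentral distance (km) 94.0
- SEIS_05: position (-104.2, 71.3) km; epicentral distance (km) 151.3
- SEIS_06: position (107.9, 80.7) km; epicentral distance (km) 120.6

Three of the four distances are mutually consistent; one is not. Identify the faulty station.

Solve using three stations at a time. Using SEIS_03, SEIS_05, SEIS_06 (subtract circle equations pairwise → linear system) gives (x, y) ≈ (25.2, -7.1).
Distances from that point to each station vs reported:
  SEIS_03: calculated 107.8 vs reported 107.8 → residual 0.0 km
  SEIS_04: calculated 120.9 vs reported 94.0 → residual 26.9 km
  SEIS_05: calculated 151.3 vs reported 151.3 → residual 0.0 km
  SEIS_06: calculated 120.6 vs reported 120.6 → residual 0.0 km
SEIS_03, SEIS_05, SEIS_06 are mutually consistent (residuals ≈ 0); SEIS_04 is off by 26.9 km.

SEIS_04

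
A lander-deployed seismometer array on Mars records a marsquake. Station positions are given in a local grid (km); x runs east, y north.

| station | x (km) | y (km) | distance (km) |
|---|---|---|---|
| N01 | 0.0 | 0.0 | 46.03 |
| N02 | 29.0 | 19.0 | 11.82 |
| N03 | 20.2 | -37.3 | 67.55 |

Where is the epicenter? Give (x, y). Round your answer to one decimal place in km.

36.3 km east, 28.3 km north

Circle about each station: x² + y² = 46.03²; (x − 29.0)² + (y − 19.0)² = 11.82²; (x − 20.2)² + (y + 37.3)² = 67.55².
Subtracting the N01 equation from the N02 and N03 equations removes the quadratic terms:
58.0 x + 38.0 y = 3181.05
40.4 x − 74.6 y = -644.91
Solving the 2×2 system: x ≈ 36.3, y ≈ 28.3 km.
Check against N01 (with the unrounded x, y): √(x²+y²) = 46.03 ≈ 46.03 km. ✓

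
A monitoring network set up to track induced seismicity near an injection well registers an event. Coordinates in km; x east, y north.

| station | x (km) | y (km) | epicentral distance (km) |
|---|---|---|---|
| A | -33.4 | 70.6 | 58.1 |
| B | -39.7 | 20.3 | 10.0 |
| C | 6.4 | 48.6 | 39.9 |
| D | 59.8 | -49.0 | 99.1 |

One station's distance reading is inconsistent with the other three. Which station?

Solve using three stations at a time. Using A, C, D (subtract circle equations pairwise → linear system) gives (x, y) ≈ (-15.6, 15.3).
Distances from that point to each station vs reported:
  A: calculated 58.1 vs reported 58.1 → residual 0.0 km
  B: calculated 24.6 vs reported 10.0 → residual 14.6 km
  C: calculated 39.9 vs reported 39.9 → residual 0.0 km
  D: calculated 99.1 vs reported 99.1 → residual 0.0 km
A, C, D are mutually consistent (residuals ≈ 0); B is off by 14.6 km.

B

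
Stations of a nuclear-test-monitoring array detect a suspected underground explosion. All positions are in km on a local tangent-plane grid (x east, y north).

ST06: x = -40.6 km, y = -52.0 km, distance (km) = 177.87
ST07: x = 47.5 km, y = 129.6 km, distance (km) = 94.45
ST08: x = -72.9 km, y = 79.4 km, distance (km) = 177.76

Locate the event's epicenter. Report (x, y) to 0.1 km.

Circle about each station: (x + 40.6)² + (y + 52.0)² = 177.87²; (x − 47.5)² + (y − 129.6)² = 94.45²; (x + 72.9)² + (y − 79.4)² = 177.76².
Subtracting pairs of circle equations eliminates x²+y² and gives linear equations (the radical axes):
176.2 x + 363.2 y = 37416.98
-64.6 x + 262.8 y = 7305.53
Solving the 2×2 system: x ≈ 102.9, y ≈ 53.1 km.

102.9 km east, 53.1 km north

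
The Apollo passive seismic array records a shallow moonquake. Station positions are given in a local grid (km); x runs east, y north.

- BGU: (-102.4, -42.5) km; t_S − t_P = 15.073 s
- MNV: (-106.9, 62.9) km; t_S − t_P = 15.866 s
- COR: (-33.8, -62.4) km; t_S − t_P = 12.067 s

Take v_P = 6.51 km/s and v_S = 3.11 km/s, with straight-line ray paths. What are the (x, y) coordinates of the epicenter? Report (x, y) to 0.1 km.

x ≈ -29.1 km, y ≈ 9.3 km

Distance from S−P lag: d = Δt · v_P v_S / (v_P − v_S) = Δt · (6.51·3.11)/(6.51−3.11) ≈ 5.9547·Δt.
So d_BGU = 89.76, d_MNV = 94.48, d_COR = 71.86 km.
Circle about each station: (x + 102.4)² + (y + 42.5)² = 89.76²; (x + 106.9)² + (y − 62.9)² = 94.48²; (x + 33.8)² + (y + 62.4)² = 71.86².
Subtracting the BGU equation from the MNV and COR equations removes the quadratic terms:
-9.0 x + 210.8 y = 2222.40
137.2 x − 39.8 y = -4362.81
Solving the 2×2 system: x ≈ -29.1, y ≈ 9.3 km.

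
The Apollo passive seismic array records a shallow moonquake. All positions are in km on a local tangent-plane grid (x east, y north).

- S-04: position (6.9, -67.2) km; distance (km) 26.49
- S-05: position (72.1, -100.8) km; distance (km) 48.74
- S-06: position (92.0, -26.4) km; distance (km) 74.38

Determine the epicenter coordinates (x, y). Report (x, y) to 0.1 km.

Circle about each station: (x − 6.9)² + (y + 67.2)² = 26.49²; (x − 72.1)² + (y + 100.8)² = 48.74²; (x − 92.0)² + (y + 26.4)² = 74.38².
Subtracting the S-04 equation from the S-05 and S-06 equations removes the quadratic terms:
130.4 x − 67.2 y = 9121.73
170.2 x + 81.6 y = -233.15
Solving the 2×2 system: x ≈ 33.0, y ≈ -71.7 km.

(33.0, -71.7)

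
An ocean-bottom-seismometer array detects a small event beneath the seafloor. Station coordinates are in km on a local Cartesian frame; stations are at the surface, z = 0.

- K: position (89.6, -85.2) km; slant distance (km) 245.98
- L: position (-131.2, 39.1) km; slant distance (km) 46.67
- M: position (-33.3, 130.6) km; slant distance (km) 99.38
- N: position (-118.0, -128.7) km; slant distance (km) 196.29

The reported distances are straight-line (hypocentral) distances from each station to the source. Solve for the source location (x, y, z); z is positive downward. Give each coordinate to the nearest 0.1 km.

x ≈ -103.2 km, y ≈ 65.2 km, depth ≈ 26.7 km

Each station gives a sphere (x−x_i)² + (y−y_i)² + z² = d_i² (stations at z=0).
Subtracting the K sphere from L and M: z² cancels, leaving linear equations in x and y:
-441.6 x + 248.6 y = 61783.12
-245.8 x + 431.6 y = 53507.83
Solving: x ≈ -103.202, y ≈ 65.201 km (keep extra digits for the depth step; rounded: -103.2, 65.2).
Then from the K sphere: z² = 245.98² − (x − 89.6)² − (y + 85.2)² with x = -103.202, y = 65.201, so z ≈ 26.704 ≈ 26.7 km.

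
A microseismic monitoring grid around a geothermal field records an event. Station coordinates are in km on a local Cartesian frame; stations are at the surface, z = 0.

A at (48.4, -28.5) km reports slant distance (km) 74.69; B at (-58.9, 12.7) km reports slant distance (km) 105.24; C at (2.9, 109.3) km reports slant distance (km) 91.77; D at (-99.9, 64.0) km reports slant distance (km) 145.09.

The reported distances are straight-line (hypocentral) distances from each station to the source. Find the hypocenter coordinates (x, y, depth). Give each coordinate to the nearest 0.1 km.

Each station gives a sphere (x−x_i)² + (y−y_i)² + z² = d_i² (stations at z=0).
Subtracting the A sphere from B and C: z² cancels, leaving linear equations in x and y:
-214.6 x + 82.4 y = -5021.17
-91.0 x + 275.6 y = 5956.95
Solving: x ≈ 36.299, y ≈ 33.600 km (keep extra digits for the depth step; rounded: 36.3, 33.6).
Then from the A sphere: z² = 74.69² − (x − 48.4)² − (y + 28.5)² with x = 36.299, y = 33.600, so z ≈ 39.696 ≈ 39.7 km.
Check against D (with the unrounded solution): distance 145.09 ≈ 145.09 km. ✓

(36.3, 33.6, 39.7)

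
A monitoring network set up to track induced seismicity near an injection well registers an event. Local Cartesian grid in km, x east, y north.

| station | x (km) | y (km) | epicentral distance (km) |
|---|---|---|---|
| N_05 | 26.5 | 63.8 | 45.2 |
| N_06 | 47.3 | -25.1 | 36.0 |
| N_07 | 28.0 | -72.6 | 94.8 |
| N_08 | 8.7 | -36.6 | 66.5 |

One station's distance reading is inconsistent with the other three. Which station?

Solve using three stations at a time. Using N_05, N_07, N_08 (subtract circle equations pairwise → linear system) gives (x, y) ≈ (41.5, 21.2).
Distances from that point to each station vs reported:
  N_05: calculated 45.2 vs reported 45.2 → residual 0.0 km
  N_06: calculated 46.7 vs reported 36.0 → residual 10.7 km
  N_07: calculated 94.8 vs reported 94.8 → residual 0.0 km
  N_08: calculated 66.5 vs reported 66.5 → residual 0.0 km
N_05, N_07, N_08 are mutually consistent (residuals ≈ 0); N_06 is off by 10.7 km.

N_06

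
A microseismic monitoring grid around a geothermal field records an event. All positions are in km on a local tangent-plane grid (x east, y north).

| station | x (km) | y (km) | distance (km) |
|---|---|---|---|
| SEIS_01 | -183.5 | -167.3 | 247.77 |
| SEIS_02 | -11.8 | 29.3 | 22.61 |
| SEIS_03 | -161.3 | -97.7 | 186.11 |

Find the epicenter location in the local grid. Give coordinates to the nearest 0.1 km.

Circle about each station: (x + 183.5)² + (y + 167.3)² = 247.77²; (x + 11.8)² + (y − 29.3)² = 22.61²; (x + 161.3)² + (y + 97.7)² = 186.11².
Subtracting the SEIS_01 equation from the SEIS_02 and SEIS_03 equations removes the quadratic terms:
343.4 x + 393.2 y = 214.95
44.4 x + 139.2 y = 654.48
Solving the 2×2 system: x ≈ -7.5, y ≈ 7.1 km.

x ≈ -7.5 km, y ≈ 7.1 km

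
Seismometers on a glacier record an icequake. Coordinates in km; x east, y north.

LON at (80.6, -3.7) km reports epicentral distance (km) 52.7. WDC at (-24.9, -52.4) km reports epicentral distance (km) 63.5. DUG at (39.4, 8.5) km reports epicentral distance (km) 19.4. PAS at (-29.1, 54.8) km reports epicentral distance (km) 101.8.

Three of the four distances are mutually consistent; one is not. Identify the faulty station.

DUG

Solve using three stations at a time. Using LON, WDC, PAS (subtract circle equations pairwise → linear system) gives (x, y) ≈ (32.8, -26.0).
Distances from that point to each station vs reported:
  LON: calculated 52.7 vs reported 52.7 → residual 0.0 km
  WDC: calculated 63.5 vs reported 63.5 → residual 0.0 km
  DUG: calculated 35.1 vs reported 19.4 → residual 15.7 km
  PAS: calculated 101.8 vs reported 101.8 → residual 0.0 km
LON, WDC, PAS are mutually consistent (residuals ≈ 0); DUG is off by 15.7 km.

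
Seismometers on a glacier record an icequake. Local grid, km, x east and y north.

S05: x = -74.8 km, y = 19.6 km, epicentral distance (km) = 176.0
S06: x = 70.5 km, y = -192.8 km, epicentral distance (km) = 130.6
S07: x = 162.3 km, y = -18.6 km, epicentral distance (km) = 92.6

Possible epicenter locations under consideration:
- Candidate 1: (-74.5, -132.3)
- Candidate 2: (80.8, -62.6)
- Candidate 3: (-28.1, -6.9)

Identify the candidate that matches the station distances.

Candidate 2

For each candidate, compare |candidate − station| to the reported distance:
Candidate 1: residuals S05 24.1, S06 26.5, S07 170.1 → max 170.1 km
Candidate 2: residuals S05 0.0, S06 0.0, S07 0.0 → max 0.0 km
Candidate 3: residuals S05 122.3, S06 79.8, S07 98.2 → max 122.3 km
Only Candidate 2 has all residuals ≈ 0.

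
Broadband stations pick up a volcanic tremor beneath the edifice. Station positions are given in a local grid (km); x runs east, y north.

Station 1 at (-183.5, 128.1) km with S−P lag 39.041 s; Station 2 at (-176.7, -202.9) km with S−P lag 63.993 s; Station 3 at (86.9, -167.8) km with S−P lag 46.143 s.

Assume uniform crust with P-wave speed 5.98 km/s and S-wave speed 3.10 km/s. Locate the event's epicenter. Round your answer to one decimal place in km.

x ≈ 67.8 km, y ≈ 128.6 km

Distance from S−P lag: d = Δt · v_P v_S / (v_P − v_S) = Δt · (5.98·3.10)/(5.98−3.10) ≈ 6.4368·Δt.
So d_Station 1 = 251.30, d_Station 2 = 411.91, d_Station 3 = 297.01 km.
Circle about each station: (x + 183.5)² + (y − 128.1)² = 251.30²; (x + 176.7)² + (y + 202.9)² = 411.91²; (x − 86.9)² + (y + 167.8)² = 297.01².
Subtracting the Station 1 equation from the Station 2 and Station 3 equations removes the quadratic terms:
13.6 x − 662.0 y = -84208.72
540.8 x − 591.8 y = -39436.66
Solving the 2×2 system: x ≈ 67.8, y ≈ 128.6 km.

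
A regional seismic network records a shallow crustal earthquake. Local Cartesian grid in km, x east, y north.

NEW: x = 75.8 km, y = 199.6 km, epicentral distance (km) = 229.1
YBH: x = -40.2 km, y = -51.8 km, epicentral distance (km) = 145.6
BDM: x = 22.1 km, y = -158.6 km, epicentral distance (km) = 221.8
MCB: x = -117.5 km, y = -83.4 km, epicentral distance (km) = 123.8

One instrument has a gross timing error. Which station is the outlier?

Solve using three stations at a time. Using NEW, BDM, MCB (subtract circle equations pairwise → linear system) gives (x, y) ≈ (-84.5, 35.9).
Distances from that point to each station vs reported:
  NEW: calculated 229.1 vs reported 229.1 → residual 0.0 km
  YBH: calculated 98.3 vs reported 145.6 → residual 47.3 km
  BDM: calculated 221.8 vs reported 221.8 → residual 0.0 km
  MCB: calculated 123.8 vs reported 123.8 → residual 0.0 km
NEW, BDM, MCB are mutually consistent (residuals ≈ 0); YBH is off by 47.3 km.

YBH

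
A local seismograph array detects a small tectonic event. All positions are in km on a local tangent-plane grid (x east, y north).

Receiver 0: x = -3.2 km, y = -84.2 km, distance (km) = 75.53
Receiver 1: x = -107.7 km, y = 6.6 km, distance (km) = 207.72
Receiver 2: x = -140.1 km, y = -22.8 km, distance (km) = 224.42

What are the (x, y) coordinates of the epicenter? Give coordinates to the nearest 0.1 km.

x ≈ 70.7 km, y ≈ -99.8 km

Circle about each station: (x + 3.2)² + (y + 84.2)² = 75.53²; (x + 107.7)² + (y − 6.6)² = 207.72²; (x + 140.1)² + (y + 22.8)² = 224.42².
Subtracting pairs of circle equations eliminates x²+y² and gives linear equations (the radical axes):
-209.0 x + 181.6 y = -32899.85
-273.8 x + 122.8 y = -31611.59
Solving the 2×2 system: x ≈ 70.7, y ≈ -99.8 km.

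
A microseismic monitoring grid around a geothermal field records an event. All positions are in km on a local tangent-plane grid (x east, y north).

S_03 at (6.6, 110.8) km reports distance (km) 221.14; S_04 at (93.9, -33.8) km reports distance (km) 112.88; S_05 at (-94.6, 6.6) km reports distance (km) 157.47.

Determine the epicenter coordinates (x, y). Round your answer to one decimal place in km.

Circle about each station: (x − 6.6)² + (y − 110.8)² = 221.14²; (x − 93.9)² + (y + 33.8)² = 112.88²; (x + 94.6)² + (y − 6.6)² = 157.47².
Subtracting the S_03 equation from the S_04 and S_05 equations removes the quadratic terms:
174.6 x − 289.2 y = 33800.46
-202.4 x − 208.4 y = 20778.62
Solving the 2×2 system: x ≈ 10.9, y ≈ -110.3 km.

10.9 km east, -110.3 km north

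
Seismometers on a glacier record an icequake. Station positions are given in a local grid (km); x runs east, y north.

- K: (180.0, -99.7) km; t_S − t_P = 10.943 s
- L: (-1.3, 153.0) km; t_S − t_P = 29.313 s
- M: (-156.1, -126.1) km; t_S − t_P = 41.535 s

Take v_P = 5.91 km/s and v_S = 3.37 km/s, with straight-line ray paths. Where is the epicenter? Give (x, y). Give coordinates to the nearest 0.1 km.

Distance from S−P lag: d = Δt · v_P v_S / (v_P − v_S) = Δt · (5.91·3.37)/(5.91−3.37) ≈ 7.8412·Δt.
So d_K = 85.81, d_L = 229.85, d_M = 325.69 km.
Circle about each station: (x − 180.0)² + (y + 99.7)² = 85.81²; (x + 1.3)² + (y − 153.0)² = 229.85²; (x + 156.1)² + (y + 126.1)² = 325.69².
Subtracting the K equation from the L and M equations removes the quadratic terms:
-362.6 x + 505.4 y = -64397.07
-672.2 x − 52.8 y = -100782.29
Solving the 2×2 system: x ≈ 151.4, y ≈ -18.8 km.

(151.4, -18.8)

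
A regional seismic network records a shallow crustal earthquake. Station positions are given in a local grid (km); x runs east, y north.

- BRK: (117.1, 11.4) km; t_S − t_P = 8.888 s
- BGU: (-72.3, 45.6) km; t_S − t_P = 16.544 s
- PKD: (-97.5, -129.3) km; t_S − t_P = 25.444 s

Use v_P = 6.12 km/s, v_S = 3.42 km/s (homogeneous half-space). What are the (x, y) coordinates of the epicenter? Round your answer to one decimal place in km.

Distance from S−P lag: d = Δt · v_P v_S / (v_P − v_S) = Δt · (6.12·3.42)/(6.12−3.42) ≈ 7.7520·Δt.
So d_BRK = 68.90, d_BGU = 128.25, d_PKD = 197.24 km.
Circle about each station: (x − 117.1)² + (y − 11.4)² = 68.90²; (x + 72.3)² + (y − 45.6)² = 128.25²; (x + 97.5)² + (y + 129.3)² = 197.24².
Subtracting the BRK equation from the BGU and PKD equations removes the quadratic terms:
-378.8 x + 68.4 y = -18236.57
-429.2 x − 281.4 y = -21774.04
Solving the 2×2 system: x ≈ 48.7, y ≈ 3.1 km.

(48.7, 3.1)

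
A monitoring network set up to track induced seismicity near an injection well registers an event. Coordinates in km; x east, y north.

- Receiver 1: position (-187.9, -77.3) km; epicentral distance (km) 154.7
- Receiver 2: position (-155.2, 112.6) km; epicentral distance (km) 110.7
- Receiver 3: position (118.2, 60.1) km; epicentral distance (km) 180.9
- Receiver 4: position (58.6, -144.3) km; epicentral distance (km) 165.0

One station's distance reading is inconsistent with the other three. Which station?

Receiver 2

Solve using three stations at a time. Using Receiver 1, Receiver 3, Receiver 4 (subtract circle equations pairwise → linear system) gives (x, y) ≈ (-45.7, -16.5).
Distances from that point to each station vs reported:
  Receiver 1: calculated 154.7 vs reported 154.7 → residual 0.0 km
  Receiver 2: calculated 169.3 vs reported 110.7 → residual 58.6 km
  Receiver 3: calculated 180.9 vs reported 180.9 → residual 0.0 km
  Receiver 4: calculated 165.0 vs reported 165.0 → residual 0.0 km
Receiver 1, Receiver 3, Receiver 4 are mutually consistent (residuals ≈ 0); Receiver 2 is off by 58.6 km.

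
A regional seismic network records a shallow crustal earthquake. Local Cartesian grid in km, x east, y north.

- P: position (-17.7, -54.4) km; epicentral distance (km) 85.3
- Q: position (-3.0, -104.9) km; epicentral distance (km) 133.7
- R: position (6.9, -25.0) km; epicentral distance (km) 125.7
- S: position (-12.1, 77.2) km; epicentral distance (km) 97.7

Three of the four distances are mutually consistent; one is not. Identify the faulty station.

Solve using three stations at a time. Using P, Q, S (subtract circle equations pairwise → linear system) gives (x, y) ≈ (-78.4, 5.5).
Distances from that point to each station vs reported:
  P: calculated 85.3 vs reported 85.3 → residual 0.0 km
  Q: calculated 133.7 vs reported 133.7 → residual 0.0 km
  R: calculated 90.6 vs reported 125.7 → residual 35.1 km
  S: calculated 97.7 vs reported 97.7 → residual 0.0 km
P, Q, S are mutually consistent (residuals ≈ 0); R is off by 35.1 km.

R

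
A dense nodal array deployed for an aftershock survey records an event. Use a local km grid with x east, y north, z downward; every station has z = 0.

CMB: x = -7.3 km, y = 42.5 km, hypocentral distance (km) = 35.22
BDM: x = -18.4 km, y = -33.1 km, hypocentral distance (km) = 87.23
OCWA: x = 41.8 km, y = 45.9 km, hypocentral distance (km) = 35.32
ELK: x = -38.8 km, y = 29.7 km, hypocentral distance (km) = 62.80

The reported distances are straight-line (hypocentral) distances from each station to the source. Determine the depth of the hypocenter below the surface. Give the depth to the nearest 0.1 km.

25.2 km

Each station gives a sphere (x−x_i)² + (y−y_i)² + z² = d_i² (stations at z=0).
Subtracting the CMB sphere from BDM and OCWA: z² cancels, leaving linear equations in x and y:
-22.2 x − 151.2 y = -6793.99
98.2 x + 6.8 y = 1987.46
Solving: x ≈ 17.303, y ≈ 42.393 km (keep extra digits for the depth step; rounded: 17.3, 42.4).
Then from the CMB sphere: z² = 35.22² − (x + 7.3)² − (y − 42.5)² with x = 17.303, y = 42.393, so z ≈ 25.202 ≈ 25.2 km.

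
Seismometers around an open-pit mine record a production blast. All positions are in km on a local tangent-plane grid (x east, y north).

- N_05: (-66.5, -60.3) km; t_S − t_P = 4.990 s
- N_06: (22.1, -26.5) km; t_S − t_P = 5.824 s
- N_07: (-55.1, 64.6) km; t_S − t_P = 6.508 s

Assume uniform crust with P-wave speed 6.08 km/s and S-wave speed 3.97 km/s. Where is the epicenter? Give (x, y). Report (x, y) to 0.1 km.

Distance from S−P lag: d = Δt · v_P v_S / (v_P − v_S) = Δt · (6.08·3.97)/(6.08−3.97) ≈ 11.4396·Δt.
So d_N_05 = 57.08, d_N_06 = 66.62, d_N_07 = 74.45 km.
Circle about each station: (x + 66.5)² + (y + 60.3)² = 57.08²; (x − 22.1)² + (y + 26.5)² = 66.62²; (x + 55.1)² + (y − 64.6)² = 74.45².
Subtracting the N_05 equation from the N_06 and N_07 equations removes the quadratic terms:
177.2 x + 67.6 y = -8047.78
22.8 x + 249.8 y = -3133.85
Solving the 2×2 system: x ≈ -42.1, y ≈ -8.7 km.

x ≈ -42.1 km, y ≈ -8.7 km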